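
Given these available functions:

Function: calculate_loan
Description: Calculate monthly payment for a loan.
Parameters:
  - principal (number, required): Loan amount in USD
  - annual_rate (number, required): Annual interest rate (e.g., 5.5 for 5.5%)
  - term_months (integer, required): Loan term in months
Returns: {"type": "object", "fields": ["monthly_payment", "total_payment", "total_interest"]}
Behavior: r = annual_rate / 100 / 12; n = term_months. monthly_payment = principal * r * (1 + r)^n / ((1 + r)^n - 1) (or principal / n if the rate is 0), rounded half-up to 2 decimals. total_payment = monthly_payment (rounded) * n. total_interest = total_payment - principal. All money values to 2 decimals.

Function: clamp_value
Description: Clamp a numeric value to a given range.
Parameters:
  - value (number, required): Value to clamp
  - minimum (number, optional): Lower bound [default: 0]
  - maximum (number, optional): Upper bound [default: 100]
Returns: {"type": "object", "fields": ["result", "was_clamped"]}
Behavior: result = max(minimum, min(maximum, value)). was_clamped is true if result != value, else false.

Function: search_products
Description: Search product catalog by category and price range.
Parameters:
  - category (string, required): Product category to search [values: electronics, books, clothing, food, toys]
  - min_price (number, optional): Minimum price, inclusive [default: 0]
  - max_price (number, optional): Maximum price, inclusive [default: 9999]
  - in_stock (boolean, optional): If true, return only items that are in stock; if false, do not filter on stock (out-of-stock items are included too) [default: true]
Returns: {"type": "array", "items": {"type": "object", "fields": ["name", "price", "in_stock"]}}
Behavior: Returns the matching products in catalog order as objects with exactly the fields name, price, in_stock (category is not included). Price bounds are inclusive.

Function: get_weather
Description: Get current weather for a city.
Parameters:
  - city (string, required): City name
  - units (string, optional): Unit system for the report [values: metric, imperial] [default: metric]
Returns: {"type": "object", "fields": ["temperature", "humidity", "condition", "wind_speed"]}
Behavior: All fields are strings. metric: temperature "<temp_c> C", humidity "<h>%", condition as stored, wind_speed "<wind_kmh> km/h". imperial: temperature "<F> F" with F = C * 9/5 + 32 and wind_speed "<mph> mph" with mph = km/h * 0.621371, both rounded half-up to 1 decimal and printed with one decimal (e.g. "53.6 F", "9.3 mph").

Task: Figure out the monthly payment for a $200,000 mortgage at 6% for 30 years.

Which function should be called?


The task needs a function whose description is: Calculate monthly payment for a loan.
calculate_loan


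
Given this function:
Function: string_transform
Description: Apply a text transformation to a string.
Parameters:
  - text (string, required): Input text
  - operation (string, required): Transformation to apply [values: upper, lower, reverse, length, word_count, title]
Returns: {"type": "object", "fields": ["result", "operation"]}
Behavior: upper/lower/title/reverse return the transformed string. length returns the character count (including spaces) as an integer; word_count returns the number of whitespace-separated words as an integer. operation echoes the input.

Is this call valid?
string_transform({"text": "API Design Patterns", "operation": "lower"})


Checking all required parameters present and types match... All valid.
Valid


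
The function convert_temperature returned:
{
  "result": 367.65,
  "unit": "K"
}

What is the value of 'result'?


367.65


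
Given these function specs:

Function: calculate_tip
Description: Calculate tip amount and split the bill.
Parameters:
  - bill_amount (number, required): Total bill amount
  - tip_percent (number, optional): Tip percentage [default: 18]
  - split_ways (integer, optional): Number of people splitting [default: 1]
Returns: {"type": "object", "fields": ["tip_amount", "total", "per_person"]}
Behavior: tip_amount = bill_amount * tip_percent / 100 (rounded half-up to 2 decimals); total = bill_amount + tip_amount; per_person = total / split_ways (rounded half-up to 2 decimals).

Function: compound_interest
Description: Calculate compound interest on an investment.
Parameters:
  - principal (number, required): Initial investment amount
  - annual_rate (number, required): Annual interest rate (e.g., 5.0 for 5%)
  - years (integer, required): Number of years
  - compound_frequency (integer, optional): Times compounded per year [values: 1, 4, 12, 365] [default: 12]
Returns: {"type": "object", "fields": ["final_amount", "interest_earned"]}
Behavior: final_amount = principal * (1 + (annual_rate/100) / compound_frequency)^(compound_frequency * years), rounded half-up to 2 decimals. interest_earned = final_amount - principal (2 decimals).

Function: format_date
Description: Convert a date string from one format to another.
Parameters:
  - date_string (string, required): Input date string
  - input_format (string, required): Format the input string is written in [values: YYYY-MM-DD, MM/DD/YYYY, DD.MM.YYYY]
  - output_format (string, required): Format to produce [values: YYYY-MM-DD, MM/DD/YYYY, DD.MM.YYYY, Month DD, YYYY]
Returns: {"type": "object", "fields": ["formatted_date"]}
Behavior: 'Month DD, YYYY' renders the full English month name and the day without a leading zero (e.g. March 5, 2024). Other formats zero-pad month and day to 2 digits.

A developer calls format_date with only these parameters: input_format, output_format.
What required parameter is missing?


Required parameters: date_string, input_format, output_format
Provided: input_format, output_format
Missing: date_string
date_string


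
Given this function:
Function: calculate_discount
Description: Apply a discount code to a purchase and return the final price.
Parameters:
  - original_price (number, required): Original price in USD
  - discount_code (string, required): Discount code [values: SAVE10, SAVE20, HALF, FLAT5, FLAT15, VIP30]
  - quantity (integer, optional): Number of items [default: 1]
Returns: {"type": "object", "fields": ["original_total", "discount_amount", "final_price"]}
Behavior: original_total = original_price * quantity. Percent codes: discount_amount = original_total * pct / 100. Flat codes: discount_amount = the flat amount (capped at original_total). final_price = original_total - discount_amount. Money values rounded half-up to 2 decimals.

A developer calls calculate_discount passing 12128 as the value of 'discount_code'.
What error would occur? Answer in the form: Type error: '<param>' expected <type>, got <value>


Spec: 'discount_code' is declared as string; 12128 is an integer.
Type error: 'discount_code' expected string, got 12128


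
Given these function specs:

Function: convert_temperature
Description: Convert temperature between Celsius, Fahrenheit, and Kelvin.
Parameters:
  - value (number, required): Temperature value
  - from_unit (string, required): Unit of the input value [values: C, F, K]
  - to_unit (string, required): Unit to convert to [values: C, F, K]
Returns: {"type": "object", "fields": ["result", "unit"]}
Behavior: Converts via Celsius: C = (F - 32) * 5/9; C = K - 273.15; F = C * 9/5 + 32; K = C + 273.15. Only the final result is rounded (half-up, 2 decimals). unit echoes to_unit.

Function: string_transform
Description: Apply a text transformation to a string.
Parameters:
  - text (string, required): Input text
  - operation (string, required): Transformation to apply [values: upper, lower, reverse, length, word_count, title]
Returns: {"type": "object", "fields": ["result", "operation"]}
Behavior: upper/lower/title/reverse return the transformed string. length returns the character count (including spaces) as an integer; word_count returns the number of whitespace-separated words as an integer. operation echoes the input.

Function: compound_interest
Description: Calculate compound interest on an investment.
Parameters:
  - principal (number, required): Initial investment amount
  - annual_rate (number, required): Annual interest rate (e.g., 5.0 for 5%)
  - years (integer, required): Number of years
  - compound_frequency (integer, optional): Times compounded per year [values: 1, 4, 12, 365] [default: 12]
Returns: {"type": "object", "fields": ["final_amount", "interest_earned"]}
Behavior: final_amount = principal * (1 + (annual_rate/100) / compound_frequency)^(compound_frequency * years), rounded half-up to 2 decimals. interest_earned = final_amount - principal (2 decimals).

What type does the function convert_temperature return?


The convert_temperature spec declares Returns: {"type": "object", "fields": ["result", "unit"]}
Type:
object


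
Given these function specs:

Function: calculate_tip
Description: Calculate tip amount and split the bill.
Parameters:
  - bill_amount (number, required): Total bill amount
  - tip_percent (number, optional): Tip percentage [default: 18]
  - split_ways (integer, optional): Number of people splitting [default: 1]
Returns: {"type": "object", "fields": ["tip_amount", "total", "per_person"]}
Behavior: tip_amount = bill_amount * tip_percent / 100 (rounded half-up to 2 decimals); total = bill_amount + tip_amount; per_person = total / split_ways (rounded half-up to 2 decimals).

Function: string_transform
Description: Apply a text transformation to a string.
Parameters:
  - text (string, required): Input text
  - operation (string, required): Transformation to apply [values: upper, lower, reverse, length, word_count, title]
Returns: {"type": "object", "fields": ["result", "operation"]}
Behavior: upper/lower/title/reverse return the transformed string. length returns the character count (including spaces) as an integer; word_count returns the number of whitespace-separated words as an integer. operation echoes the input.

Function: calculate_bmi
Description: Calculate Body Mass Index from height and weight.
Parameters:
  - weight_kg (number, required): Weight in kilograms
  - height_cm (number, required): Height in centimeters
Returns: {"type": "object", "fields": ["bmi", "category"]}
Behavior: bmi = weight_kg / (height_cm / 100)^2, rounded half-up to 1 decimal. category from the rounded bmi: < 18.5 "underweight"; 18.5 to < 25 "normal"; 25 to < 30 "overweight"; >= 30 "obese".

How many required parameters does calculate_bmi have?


Parameters of calculate_bmi: weight_kg (required), height_cm (required)
Required count:
2


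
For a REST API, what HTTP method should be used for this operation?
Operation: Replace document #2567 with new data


GET = read, POST = create, PUT = update/replace, DELETE = remove
This operation is an update/replace.
PUT


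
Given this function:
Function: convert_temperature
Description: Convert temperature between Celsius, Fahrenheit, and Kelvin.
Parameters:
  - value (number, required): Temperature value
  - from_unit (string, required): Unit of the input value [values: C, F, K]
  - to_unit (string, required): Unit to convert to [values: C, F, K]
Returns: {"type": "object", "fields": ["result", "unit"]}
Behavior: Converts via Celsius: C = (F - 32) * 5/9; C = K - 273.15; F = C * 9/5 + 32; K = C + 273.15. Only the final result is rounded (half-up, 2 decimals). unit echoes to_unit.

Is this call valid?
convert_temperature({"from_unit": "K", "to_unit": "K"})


Checking required parameters...
Missing required parameter: value
Invalid - missing required parameter 'value'


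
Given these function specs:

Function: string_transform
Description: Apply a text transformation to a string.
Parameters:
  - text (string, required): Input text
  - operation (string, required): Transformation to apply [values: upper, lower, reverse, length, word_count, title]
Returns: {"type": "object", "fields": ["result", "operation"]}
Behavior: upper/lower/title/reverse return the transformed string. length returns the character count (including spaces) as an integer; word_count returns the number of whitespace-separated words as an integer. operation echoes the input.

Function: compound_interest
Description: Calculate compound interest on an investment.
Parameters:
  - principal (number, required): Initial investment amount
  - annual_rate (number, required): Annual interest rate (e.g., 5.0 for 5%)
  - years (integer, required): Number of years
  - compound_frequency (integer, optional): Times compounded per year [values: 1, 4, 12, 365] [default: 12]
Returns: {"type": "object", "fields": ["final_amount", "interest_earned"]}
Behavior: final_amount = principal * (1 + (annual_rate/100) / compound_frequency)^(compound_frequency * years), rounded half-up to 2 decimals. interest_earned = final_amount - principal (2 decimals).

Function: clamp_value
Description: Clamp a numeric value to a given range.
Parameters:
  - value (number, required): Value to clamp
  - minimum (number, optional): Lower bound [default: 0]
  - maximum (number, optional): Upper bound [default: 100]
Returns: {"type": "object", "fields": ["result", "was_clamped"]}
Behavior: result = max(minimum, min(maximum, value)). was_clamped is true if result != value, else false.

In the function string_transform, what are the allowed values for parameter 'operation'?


The string_transform spec declares:
  - operation (string, required): Transformation to apply [values: upper, lower, reverse, length, word_count, title]
Allowed values:
upper, lower, reverse, length, word_count, title


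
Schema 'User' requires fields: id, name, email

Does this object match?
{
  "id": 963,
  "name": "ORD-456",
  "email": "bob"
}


Checking required fields... All present.
Valid - all required fields present


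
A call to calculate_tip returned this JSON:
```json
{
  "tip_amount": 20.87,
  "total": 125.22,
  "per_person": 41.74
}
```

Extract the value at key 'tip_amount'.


20.87


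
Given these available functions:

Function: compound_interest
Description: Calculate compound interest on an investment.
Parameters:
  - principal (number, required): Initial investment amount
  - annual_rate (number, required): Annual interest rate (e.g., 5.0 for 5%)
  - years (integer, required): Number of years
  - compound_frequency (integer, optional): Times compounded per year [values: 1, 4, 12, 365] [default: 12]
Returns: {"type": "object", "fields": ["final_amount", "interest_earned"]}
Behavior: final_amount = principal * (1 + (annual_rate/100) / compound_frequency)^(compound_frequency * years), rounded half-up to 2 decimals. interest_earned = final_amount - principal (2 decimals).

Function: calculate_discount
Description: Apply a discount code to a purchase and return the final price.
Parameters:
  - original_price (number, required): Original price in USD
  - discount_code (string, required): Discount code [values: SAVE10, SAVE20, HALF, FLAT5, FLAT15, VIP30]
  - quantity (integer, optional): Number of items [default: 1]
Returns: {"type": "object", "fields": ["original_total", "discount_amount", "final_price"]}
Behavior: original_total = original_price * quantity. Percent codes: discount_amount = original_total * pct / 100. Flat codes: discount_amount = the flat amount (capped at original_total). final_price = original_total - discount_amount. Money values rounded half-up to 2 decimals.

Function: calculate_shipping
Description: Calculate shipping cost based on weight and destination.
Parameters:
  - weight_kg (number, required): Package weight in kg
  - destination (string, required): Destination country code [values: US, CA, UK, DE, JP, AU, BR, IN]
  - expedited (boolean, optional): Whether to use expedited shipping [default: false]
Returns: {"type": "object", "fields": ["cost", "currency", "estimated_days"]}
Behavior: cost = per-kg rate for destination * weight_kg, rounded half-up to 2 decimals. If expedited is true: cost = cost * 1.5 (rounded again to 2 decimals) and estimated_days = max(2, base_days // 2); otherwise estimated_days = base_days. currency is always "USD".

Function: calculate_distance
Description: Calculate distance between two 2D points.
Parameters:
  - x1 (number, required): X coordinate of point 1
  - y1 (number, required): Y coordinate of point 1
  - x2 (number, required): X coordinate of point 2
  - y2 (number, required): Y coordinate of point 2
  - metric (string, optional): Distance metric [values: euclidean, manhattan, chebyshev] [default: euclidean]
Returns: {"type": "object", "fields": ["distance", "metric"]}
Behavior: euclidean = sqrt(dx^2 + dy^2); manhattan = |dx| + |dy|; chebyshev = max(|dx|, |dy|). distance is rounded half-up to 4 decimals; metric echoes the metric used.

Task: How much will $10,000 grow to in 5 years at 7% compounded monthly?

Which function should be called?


The task needs a function whose description is: Calculate compound interest on an investment.
compound_interest


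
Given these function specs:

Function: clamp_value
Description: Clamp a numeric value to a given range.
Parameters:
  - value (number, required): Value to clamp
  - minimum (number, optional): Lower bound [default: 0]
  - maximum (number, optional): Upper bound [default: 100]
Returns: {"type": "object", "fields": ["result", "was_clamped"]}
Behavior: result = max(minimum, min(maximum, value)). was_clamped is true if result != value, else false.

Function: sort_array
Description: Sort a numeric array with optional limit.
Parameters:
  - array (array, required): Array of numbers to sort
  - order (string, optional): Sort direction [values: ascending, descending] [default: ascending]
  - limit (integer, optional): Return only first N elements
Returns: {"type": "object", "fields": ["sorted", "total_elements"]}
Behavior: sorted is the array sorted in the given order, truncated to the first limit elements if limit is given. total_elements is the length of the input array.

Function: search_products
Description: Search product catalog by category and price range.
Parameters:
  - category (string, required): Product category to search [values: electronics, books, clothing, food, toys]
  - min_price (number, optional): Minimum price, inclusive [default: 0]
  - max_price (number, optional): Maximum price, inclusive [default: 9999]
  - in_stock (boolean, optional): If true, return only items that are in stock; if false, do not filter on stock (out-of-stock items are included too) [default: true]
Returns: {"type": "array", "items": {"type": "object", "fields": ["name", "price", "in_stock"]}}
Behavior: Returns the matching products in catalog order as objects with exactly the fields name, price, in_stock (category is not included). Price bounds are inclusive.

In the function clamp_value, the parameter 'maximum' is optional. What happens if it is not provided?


The clamp_value spec declares:
  - maximum (number, optional): Upper bound [default: 100]
It defaults to 100


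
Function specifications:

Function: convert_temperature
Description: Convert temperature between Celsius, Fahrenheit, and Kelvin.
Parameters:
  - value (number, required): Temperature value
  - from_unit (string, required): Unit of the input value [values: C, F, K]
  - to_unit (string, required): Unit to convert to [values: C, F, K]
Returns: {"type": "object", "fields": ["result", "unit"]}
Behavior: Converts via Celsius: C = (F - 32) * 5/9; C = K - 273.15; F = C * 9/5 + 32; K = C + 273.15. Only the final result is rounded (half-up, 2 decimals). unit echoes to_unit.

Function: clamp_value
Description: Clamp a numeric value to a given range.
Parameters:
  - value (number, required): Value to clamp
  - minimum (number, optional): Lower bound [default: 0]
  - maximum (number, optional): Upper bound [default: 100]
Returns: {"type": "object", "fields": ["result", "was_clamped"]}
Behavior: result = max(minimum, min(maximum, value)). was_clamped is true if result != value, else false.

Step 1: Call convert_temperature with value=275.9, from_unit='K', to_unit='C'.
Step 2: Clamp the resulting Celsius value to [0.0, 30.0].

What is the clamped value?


Step 1: convert_temperature(value=275.9, from_unit=K, to_unit=C)
  To C: 275.9 - 273.15 = 2.75
  Target is C: 2.75
  Round to 2 decimals: 2.75
  -> result = 2.75 C
Step 2: clamp_value(value=2.75, minimum=0.0, maximum=30.0)
  result = max(0.0, min(30.0, 2.75)) = max(0.0, 2.75) = 2.75
  was_clamped = (2.75 != 2.75) = false
  -> result = 2.75
2.75


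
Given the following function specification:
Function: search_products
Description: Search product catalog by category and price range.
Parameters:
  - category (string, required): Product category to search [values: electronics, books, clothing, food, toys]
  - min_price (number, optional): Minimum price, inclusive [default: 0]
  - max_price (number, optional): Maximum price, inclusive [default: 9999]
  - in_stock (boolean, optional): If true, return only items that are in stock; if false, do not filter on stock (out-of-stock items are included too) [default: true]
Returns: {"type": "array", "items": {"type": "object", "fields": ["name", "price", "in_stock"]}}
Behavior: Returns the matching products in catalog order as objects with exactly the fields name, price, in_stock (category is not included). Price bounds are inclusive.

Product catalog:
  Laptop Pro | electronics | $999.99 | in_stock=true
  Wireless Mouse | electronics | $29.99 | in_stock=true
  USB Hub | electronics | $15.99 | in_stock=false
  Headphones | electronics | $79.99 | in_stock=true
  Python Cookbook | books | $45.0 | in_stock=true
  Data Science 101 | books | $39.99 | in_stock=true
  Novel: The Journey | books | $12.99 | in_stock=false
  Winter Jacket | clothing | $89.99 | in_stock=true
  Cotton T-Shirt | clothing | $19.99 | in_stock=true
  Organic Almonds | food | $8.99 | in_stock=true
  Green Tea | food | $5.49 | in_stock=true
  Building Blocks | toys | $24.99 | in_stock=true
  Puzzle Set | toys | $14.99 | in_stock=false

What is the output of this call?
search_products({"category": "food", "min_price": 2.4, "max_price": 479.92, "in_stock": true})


Filter: category=food, 2.4 <= price <= 479.92, in-stock only
  Organic Almonds ($8.99): keep
  Green Tea ($5.49): keep
Output:
[{"name": "Organic Almonds", "price": 8.99, "in_stock": true}, {"name": "Green Tea", "price": 5.49, "in_stock": true}]


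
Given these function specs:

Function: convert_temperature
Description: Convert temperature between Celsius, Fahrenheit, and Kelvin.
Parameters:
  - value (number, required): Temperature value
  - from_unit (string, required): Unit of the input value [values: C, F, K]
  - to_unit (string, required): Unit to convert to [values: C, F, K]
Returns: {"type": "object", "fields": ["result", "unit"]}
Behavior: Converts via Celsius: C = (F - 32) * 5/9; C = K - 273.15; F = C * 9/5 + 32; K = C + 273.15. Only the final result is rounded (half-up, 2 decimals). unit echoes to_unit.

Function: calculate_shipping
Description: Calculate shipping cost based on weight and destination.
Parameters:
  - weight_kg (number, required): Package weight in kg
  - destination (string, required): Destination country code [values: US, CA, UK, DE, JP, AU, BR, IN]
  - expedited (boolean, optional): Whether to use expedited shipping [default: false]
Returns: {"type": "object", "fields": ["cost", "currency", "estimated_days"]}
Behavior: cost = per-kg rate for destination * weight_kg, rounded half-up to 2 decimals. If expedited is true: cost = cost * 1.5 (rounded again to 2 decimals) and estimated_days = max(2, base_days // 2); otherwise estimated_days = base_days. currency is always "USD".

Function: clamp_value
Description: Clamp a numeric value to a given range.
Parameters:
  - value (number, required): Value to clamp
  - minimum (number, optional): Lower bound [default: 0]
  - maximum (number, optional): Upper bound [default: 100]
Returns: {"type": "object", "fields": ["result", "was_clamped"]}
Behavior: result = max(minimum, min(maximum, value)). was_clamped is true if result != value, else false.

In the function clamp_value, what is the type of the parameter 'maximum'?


The clamp_value spec declares:
  - maximum (number, optional): Upper bound [default: 100]
Type:
number


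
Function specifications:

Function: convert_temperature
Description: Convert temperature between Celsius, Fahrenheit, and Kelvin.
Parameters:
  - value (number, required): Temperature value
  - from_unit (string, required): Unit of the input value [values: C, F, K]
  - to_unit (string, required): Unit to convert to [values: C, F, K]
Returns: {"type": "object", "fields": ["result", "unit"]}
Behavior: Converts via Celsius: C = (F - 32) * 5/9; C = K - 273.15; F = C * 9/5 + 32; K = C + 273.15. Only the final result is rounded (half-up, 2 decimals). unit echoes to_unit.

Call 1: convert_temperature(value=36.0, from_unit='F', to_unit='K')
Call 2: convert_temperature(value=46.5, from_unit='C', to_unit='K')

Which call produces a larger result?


Call 1:
  To C: (36 - 32) * 5/9 = 2.222222
  To K: 2.222222 + 273.15 = 275.372222
  Round to 2 decimals: 275.37
  -> 275.37 K
Call 2:
  Input already in C: 46.5
  To K: 46.5 + 273.15 = 319.65
  Round to 2 decimals: 319.65
  -> 319.65 K
Call 2 (319.65 K)


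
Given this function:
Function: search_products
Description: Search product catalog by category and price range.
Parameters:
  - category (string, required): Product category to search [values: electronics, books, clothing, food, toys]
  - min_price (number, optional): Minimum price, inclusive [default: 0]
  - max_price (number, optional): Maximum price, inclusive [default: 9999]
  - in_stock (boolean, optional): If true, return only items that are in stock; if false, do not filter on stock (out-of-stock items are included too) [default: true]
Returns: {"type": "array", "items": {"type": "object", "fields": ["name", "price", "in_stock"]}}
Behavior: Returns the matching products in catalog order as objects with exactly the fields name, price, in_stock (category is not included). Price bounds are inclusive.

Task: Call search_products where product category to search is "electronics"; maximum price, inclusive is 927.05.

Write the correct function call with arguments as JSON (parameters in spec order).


Mapping each described value to its parameter name:
  'Product category to search' -> category = "electronics"
  'Maximum price, inclusive' -> max_price = 927.05
search_products({"category": "electronics", "max_price": 927.05})


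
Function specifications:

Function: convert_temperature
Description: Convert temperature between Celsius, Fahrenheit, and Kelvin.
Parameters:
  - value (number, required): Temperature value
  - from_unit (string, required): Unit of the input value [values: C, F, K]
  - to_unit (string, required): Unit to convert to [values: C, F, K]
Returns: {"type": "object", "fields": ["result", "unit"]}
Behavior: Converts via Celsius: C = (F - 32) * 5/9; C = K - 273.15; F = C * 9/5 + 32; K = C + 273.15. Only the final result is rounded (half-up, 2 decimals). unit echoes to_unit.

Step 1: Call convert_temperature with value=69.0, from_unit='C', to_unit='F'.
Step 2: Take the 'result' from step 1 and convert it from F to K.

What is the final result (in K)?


Step 1: convert_temperature(value=69.0, from_unit=C, to_unit=F)
  Input already in C: 69
  To F: 69 * 9/5 + 32 = 156.2
  Round to 2 decimals: 156.2
  -> result = 156.2 F
Step 2: convert_temperature(value=156.2, from_unit=F, to_unit=K)
  To C: (156.2 - 32) * 5/9 = 69
  To K: 69 + 273.15 = 342.15
  Round to 2 decimals: 342.15
  -> result = 342.15 K
342.15 K


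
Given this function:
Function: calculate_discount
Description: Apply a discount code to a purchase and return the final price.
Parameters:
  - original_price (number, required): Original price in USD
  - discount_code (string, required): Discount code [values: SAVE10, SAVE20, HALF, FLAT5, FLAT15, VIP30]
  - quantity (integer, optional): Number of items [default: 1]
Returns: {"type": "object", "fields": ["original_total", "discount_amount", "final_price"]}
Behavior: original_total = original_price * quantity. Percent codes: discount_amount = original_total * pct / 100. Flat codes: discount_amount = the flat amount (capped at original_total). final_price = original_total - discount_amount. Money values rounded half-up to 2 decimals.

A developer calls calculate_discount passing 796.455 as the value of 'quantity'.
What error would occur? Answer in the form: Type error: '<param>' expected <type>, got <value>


Spec: 'quantity' is declared as integer; 796.455 is a non-integer number.
Type error: 'quantity' expected integer, got 796.455


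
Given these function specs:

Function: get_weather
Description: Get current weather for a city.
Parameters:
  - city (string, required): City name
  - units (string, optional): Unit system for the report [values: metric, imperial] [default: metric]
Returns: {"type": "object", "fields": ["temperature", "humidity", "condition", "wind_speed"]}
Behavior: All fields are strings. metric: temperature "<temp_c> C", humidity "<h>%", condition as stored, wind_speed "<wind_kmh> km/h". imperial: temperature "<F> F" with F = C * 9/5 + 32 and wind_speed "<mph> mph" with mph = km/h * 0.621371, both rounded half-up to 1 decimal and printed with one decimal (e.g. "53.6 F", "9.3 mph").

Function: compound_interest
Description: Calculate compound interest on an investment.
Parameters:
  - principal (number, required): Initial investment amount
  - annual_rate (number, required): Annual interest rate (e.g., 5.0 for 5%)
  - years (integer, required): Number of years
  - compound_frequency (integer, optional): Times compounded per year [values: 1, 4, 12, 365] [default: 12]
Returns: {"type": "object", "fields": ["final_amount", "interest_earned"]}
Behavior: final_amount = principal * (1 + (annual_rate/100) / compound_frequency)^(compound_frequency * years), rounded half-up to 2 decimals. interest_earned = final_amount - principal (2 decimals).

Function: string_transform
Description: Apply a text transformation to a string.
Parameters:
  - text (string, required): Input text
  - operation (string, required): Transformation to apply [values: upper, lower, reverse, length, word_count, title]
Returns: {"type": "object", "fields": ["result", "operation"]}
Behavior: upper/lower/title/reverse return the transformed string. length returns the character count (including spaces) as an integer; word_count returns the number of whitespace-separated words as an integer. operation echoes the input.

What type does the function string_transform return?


The string_transform spec declares Returns: {"type": "object", "fields": ["result", "operation"]}
Type:
object


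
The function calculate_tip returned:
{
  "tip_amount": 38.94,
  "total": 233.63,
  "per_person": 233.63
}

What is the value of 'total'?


233.63


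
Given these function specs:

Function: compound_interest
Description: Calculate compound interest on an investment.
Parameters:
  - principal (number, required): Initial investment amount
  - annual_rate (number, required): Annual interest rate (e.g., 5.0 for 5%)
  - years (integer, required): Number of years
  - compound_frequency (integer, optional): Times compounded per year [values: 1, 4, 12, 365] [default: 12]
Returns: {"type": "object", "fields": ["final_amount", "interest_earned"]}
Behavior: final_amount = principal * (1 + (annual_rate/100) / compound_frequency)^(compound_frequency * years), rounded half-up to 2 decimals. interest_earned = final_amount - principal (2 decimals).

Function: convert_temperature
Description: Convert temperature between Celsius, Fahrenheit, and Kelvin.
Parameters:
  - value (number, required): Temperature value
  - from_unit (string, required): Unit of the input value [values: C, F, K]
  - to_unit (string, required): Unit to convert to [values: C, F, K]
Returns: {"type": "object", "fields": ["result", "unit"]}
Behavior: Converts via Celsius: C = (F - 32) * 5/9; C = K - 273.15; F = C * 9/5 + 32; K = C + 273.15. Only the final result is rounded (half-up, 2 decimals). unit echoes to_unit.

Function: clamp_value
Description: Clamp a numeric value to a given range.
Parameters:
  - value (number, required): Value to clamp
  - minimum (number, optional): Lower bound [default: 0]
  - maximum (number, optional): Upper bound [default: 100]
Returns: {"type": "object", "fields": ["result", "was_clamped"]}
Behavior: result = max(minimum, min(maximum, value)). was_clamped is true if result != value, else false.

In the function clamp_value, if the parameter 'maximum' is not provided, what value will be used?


The clamp_value spec declares:
  - maximum (number, optional): Upper bound [default: 100]
Default:
100


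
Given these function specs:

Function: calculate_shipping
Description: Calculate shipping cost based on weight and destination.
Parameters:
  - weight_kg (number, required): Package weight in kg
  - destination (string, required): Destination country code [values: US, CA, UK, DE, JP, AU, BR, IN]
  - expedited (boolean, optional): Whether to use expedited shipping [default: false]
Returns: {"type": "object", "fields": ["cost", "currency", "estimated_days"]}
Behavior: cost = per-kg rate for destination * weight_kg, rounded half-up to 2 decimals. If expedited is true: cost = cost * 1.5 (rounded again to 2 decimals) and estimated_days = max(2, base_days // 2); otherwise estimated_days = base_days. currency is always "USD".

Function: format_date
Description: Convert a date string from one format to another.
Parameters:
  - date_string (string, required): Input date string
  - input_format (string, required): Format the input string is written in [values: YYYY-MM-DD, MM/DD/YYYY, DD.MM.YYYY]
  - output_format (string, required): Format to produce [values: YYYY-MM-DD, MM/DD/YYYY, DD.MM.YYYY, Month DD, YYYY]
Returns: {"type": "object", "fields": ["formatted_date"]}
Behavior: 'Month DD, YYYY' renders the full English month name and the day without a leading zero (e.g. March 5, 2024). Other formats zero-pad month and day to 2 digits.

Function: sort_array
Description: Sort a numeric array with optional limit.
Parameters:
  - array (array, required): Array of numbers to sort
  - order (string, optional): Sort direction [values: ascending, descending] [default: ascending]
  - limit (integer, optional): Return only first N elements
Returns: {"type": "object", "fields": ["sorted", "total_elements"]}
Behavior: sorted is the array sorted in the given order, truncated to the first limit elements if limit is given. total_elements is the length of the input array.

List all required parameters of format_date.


Parameters of format_date and their required/optional flag:
  date_string: required
  input_format: required
  output_format: required
date_string, input_format, output_format


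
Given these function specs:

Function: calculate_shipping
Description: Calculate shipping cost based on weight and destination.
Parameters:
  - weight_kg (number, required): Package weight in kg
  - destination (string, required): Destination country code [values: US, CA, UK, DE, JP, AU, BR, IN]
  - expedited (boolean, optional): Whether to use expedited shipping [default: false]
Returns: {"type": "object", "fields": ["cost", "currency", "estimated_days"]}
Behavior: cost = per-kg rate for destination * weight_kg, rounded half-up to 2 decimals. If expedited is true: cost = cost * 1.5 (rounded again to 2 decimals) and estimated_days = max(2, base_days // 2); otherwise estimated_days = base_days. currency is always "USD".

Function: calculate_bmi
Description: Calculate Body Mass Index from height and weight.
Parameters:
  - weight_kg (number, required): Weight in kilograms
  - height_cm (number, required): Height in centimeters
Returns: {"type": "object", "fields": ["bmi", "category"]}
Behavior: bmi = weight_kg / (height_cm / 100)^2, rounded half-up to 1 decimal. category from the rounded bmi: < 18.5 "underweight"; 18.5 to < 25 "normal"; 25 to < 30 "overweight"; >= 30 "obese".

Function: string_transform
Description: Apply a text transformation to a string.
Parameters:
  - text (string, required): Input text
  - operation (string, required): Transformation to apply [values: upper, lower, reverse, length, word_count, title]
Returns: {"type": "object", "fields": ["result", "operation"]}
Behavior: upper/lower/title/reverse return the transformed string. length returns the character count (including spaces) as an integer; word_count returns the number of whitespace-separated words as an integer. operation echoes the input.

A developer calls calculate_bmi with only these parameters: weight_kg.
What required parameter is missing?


Required parameters: weight_kg, height_cm
Provided: weight_kg
Missing: height_cm
height_cm


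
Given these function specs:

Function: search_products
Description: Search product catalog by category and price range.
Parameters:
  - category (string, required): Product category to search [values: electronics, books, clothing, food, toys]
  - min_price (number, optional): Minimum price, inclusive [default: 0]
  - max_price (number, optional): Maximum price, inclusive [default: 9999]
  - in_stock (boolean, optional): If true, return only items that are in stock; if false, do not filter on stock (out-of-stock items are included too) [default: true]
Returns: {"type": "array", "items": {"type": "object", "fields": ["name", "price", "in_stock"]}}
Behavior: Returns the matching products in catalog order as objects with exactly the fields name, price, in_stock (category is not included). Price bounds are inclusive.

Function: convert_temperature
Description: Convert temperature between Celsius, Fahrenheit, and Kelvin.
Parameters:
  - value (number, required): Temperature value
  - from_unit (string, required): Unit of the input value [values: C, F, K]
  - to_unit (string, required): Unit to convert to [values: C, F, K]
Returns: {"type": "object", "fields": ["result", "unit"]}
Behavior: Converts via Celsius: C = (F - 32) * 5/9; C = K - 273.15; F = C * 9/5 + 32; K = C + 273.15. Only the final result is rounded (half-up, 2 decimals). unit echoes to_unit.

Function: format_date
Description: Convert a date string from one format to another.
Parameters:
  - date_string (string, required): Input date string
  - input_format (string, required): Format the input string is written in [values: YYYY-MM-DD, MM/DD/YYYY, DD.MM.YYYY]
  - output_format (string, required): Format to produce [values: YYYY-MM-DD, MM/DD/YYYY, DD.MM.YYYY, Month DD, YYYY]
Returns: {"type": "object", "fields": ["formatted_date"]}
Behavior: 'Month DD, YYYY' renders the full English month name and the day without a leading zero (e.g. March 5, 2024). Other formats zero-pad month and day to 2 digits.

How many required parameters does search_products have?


Parameters of search_products: category (required), min_price (optional), max_price (optional), in_stock (optional)
Required count:
1


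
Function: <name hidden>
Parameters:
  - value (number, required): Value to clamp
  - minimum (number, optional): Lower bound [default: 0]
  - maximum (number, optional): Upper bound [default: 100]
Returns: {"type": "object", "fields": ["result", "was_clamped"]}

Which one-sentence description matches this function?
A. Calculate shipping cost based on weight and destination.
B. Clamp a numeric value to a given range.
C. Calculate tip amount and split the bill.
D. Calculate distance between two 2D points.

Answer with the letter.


Parameters value, minimum, maximum and return ["result", "was_clamped"] fit: Clamp a numeric value to a given range.
B


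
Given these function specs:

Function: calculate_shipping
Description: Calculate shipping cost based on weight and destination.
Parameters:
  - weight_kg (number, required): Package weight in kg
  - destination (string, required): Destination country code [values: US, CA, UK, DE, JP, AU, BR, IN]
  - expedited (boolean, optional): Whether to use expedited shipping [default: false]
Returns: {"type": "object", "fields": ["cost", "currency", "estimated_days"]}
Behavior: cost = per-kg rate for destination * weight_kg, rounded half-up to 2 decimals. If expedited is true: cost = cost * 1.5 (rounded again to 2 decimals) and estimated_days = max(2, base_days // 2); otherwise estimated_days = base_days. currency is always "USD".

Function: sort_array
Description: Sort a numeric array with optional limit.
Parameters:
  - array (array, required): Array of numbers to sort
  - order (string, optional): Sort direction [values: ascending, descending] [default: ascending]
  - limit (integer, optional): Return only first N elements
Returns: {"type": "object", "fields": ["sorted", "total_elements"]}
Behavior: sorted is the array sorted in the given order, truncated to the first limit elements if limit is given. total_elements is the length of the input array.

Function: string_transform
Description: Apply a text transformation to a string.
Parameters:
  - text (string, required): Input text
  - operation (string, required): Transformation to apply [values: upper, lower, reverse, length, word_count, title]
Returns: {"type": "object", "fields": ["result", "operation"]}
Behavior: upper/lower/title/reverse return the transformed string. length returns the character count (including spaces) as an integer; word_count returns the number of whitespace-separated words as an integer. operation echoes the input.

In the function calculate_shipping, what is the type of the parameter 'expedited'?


The calculate_shipping spec declares:
  - expedited (boolean, optional): Whether to use expedited shipping [default: false]
Type:
boolean
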